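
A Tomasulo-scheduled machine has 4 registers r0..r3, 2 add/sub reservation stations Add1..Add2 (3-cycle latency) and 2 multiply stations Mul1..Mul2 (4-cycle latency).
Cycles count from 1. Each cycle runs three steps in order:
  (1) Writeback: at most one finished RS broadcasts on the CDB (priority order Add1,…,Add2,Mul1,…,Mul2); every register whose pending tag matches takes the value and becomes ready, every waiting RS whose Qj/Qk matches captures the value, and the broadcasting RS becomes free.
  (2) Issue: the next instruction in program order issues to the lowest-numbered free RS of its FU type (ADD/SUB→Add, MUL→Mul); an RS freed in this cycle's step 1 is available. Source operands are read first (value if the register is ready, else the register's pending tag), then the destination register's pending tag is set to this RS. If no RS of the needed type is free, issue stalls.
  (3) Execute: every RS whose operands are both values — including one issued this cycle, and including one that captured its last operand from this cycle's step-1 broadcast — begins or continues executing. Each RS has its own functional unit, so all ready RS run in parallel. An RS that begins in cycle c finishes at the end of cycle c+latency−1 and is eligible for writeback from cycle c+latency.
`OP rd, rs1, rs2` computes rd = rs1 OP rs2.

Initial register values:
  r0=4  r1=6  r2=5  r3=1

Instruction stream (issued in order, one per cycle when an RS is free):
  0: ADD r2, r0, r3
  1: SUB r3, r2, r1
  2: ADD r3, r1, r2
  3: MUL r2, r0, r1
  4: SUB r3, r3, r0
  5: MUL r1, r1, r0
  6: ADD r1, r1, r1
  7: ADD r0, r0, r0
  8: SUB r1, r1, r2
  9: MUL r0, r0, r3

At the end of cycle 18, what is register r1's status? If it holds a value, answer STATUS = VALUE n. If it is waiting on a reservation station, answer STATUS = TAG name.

STATUS = VALUE 24

  c1: issue ADD r2<-Add1  regs: r0:4,r1:6,r2:Add1,r3:1
  c2: issue SUB r3<-Add2  regs: r0:4,r1:6,r2:Add1,r3:Add2
  c3: stall  regs: r0:4,r1:6,r2:Add1,r3:Add2
  c4: CDB Add1=5; issue ADD r3<-Add1  regs: r0:4,r1:6,r2:5,r3:Add1
  c5: issue MUL r2<-Mul1  regs: r0:4,r1:6,r2:Mul1,r3:Add1
  c6: stall  regs: r0:4,r1:6,r2:Mul1,r3:Add1
  c7: CDB Add1=11; issue SUB r3<-Add1  regs: r0:4,r1:6,r2:Mul1,r3:Add1
  c8: CDB Add2=-1; issue MUL r1<-Mul2  regs: r0:4,r1:Mul2,r2:Mul1,r3:Add1
  c9: CDB Mul1=24; issue ADD r1<-Add2  regs: r0:4,r1:Add2,r2:24,r3:Add1
  c10: CDB Add1=7; issue ADD r0<-Add1  regs: r0:Add1,r1:Add2,r2:24,r3:7
  c11: stall  regs: r0:Add1,r1:Add2,r2:24,r3:7
  c12: CDB Mul2=24; stall  regs: r0:Add1,r1:Add2,r2:24,r3:7
  c13: CDB Add1=8; issue SUB r1<-Add1  regs: r0:8,r1:Add1,r2:24,r3:7
  c14: issue MUL r0<-Mul1  regs: r0:Mul1,r1:Add1,r2:24,r3:7
  c15: CDB Add2=48  regs: r0:Mul1,r1:Add1,r2:24,r3:7
  c16: -  regs: r0:Mul1,r1:Add1,r2:24,r3:7
  c17: -  regs: r0:Mul1,r1:Add1,r2:24,r3:7
  c18: CDB Add1=24  regs: r0:Mul1,r1:24,r2:24,r3:7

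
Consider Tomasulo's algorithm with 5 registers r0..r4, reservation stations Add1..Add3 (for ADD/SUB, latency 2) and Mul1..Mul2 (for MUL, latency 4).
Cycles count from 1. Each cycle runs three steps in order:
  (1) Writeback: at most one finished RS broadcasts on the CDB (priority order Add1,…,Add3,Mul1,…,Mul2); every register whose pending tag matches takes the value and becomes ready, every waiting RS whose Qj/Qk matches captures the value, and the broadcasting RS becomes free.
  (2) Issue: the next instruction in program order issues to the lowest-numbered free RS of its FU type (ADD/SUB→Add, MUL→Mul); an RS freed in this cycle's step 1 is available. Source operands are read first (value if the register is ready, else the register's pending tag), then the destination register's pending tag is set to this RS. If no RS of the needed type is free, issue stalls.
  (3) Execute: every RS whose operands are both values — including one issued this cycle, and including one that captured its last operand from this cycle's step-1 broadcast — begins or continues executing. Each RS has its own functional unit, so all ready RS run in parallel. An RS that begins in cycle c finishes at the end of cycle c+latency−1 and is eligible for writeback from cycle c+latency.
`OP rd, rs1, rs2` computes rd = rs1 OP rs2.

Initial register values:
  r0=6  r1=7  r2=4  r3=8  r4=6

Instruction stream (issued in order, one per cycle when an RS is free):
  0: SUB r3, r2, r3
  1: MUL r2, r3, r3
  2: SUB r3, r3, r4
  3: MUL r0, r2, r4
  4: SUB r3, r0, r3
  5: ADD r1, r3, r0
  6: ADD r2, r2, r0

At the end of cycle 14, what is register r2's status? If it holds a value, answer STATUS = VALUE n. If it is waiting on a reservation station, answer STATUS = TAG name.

cycle 1: issue SUB r3<-Add1 // r0:6,r1:7,r2:4,r3:Add1,r4:6
cycle 2: issue MUL r2<-Mul1 // r0:6,r1:7,r2:Mul1,r3:Add1,r4:6
cycle 3: CDB Add1=-4; issue SUB r3<-Add1 // r0:6,r1:7,r2:Mul1,r3:Add1,r4:6
cycle 4: issue MUL r0<-Mul2 // r0:Mul2,r1:7,r2:Mul1,r3:Add1,r4:6
cycle 5: CDB Add1=-10; issue SUB r3<-Add1 // r0:Mul2,r1:7,r2:Mul1,r3:Add1,r4:6
cycle 6: issue ADD r1<-Add2 // r0:Mul2,r1:Add2,r2:Mul1,r3:Add1,r4:6
cycle 7: CDB Mul1=16; issue ADD r2<-Add3 // r0:Mul2,r1:Add2,r2:Add3,r3:Add1,r4:6
cycle 8: - // r0:Mul2,r1:Add2,r2:Add3,r3:Add1,r4:6
cycle 9: - // r0:Mul2,r1:Add2,r2:Add3,r3:Add1,r4:6
cycle 10: - // r0:Mul2,r1:Add2,r2:Add3,r3:Add1,r4:6
cycle 11: CDB Mul2=96 // r0:96,r1:Add2,r2:Add3,r3:Add1,r4:6
cycle 12: - // r0:96,r1:Add2,r2:Add3,r3:Add1,r4:6
cycle 13: CDB Add1=106 // r0:96,r1:Add2,r2:Add3,r3:106,r4:6
cycle 14: CDB Add3=112 // r0:96,r1:Add2,r2:112,r3:106,r4:6

STATUS = VALUE 112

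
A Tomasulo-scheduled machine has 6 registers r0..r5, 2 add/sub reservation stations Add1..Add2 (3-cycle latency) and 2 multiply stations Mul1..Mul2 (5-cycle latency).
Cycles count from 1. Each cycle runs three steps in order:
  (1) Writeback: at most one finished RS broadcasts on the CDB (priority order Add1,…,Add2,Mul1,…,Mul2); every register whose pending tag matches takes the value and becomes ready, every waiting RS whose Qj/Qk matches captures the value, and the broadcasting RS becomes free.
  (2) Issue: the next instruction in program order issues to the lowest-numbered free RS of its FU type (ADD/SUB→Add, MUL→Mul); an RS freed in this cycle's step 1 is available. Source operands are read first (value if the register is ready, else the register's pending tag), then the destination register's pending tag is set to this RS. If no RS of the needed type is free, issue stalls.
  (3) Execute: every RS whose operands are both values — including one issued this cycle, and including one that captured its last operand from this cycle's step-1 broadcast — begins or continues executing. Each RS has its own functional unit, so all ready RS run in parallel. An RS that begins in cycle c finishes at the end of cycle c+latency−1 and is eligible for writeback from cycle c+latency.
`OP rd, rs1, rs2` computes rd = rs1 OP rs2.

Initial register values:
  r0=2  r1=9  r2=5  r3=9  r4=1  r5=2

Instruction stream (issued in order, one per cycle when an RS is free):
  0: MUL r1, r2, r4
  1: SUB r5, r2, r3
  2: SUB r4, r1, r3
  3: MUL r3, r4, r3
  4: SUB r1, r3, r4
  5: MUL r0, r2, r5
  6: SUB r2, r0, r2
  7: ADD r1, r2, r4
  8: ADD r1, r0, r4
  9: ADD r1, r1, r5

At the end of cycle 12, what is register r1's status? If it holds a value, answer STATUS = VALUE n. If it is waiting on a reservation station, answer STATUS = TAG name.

STATUS = TAG Add1

c1: issue MUL r1<-Mul1 | r0:2,r1:Mul1,r2:5,r3:9,r4:1,r5:2
c2: issue SUB r5<-Add1 | r0:2,r1:Mul1,r2:5,r3:9,r4:1,r5:Add1
c3: issue SUB r4<-Add2 | r0:2,r1:Mul1,r2:5,r3:9,r4:Add2,r5:Add1
c4: issue MUL r3<-Mul2 | r0:2,r1:Mul1,r2:5,r3:Mul2,r4:Add2,r5:Add1
c5: CDB Add1=-4; issue SUB r1<-Add1 | r0:2,r1:Add1,r2:5,r3:Mul2,r4:Add2,r5:-4
c6: CDB Mul1=5; issue MUL r0<-Mul1 | r0:Mul1,r1:Add1,r2:5,r3:Mul2,r4:Add2,r5:-4
c7: stall | r0:Mul1,r1:Add1,r2:5,r3:Mul2,r4:Add2,r5:-4
c8: stall | r0:Mul1,r1:Add1,r2:5,r3:Mul2,r4:Add2,r5:-4
c9: CDB Add2=-4; issue SUB r2<-Add2 | r0:Mul1,r1:Add1,r2:Add2,r3:Mul2,r4:-4,r5:-4
c10: stall | r0:Mul1,r1:Add1,r2:Add2,r3:Mul2,r4:-4,r5:-4
c11: CDB Mul1=-20; stall | r0:-20,r1:Add1,r2:Add2,r3:Mul2,r4:-4,r5:-4
c12: stall | r0:-20,r1:Add1,r2:Add2,r3:Mul2,r4:-4,r5:-4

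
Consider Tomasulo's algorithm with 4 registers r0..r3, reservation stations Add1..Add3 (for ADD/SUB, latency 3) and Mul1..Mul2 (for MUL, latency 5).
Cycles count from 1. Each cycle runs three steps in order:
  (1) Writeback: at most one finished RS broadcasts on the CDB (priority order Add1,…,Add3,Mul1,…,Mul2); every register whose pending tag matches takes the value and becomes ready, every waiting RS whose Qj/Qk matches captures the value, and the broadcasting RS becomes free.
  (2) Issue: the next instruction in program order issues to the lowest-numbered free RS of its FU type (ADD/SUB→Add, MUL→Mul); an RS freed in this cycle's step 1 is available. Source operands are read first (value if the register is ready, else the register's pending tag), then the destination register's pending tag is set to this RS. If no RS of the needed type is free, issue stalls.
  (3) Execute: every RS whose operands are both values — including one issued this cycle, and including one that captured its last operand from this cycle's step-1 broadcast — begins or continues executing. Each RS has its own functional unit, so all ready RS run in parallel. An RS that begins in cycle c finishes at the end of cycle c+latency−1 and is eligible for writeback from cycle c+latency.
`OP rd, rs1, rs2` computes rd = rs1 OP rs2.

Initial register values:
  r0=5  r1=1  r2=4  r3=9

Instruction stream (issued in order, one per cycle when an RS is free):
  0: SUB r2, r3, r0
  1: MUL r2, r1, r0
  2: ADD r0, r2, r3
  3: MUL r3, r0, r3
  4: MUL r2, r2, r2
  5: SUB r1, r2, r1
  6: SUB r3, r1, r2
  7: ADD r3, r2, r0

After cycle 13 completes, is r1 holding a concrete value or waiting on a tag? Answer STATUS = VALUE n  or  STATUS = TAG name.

STATUS = TAG Add1

cycle 1: issue SUB r2<-Add1 // r0:5,r1:1,r2:Add1,r3:9
cycle 2: issue MUL r2<-Mul1 // r0:5,r1:1,r2:Mul1,r3:9
cycle 3: issue ADD r0<-Add2 // r0:Add2,r1:1,r2:Mul1,r3:9
cycle 4: CDB Add1=4; issue MUL r3<-Mul2 // r0:Add2,r1:1,r2:Mul1,r3:Mul2
cycle 5: stall // r0:Add2,r1:1,r2:Mul1,r3:Mul2
cycle 6: stall // r0:Add2,r1:1,r2:Mul1,r3:Mul2
cycle 7: CDB Mul1=5; issue MUL r2<-Mul1 // r0:Add2,r1:1,r2:Mul1,r3:Mul2
cycle 8: issue SUB r1<-Add1 // r0:Add2,r1:Add1,r2:Mul1,r3:Mul2
cycle 9: issue SUB r3<-Add3 // r0:Add2,r1:Add1,r2:Mul1,r3:Add3
cycle 10: CDB Add2=14; issue ADD r3<-Add2 // r0:14,r1:Add1,r2:Mul1,r3:Add2
cycle 11: - // r0:14,r1:Add1,r2:Mul1,r3:Add2
cycle 12: CDB Mul1=25 // r0:14,r1:Add1,r2:25,r3:Add2
cycle 13: - // r0:14,r1:Add1,r2:25,r3:Add2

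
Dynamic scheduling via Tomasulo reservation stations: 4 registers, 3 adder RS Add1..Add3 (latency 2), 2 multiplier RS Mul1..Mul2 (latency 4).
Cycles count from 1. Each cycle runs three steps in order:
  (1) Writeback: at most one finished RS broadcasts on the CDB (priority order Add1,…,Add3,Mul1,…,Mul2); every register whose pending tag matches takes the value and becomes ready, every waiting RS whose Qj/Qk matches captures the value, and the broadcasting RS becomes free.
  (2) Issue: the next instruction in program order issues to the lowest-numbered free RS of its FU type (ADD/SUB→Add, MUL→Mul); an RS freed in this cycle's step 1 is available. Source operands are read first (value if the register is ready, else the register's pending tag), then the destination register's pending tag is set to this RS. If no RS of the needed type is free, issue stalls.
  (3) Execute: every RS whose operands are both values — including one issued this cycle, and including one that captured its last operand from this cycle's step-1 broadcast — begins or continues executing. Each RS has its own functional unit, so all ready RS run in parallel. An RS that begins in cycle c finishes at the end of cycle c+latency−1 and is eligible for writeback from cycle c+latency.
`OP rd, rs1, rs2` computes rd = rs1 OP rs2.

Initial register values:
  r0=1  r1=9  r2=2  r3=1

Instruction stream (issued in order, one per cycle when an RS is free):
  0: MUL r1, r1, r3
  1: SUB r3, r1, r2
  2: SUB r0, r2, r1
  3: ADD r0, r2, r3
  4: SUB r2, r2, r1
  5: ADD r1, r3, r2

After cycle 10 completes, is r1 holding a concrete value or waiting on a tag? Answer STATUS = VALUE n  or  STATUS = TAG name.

c1: issue MUL r1<-Mul1 | r0:1,r1:Mul1,r2:2,r3:1
c2: issue SUB r3<-Add1 | r0:1,r1:Mul1,r2:2,r3:Add1
c3: issue SUB r0<-Add2 | r0:Add2,r1:Mul1,r2:2,r3:Add1
c4: issue ADD r0<-Add3 | r0:Add3,r1:Mul1,r2:2,r3:Add1
c5: CDB Mul1=9; stall | r0:Add3,r1:9,r2:2,r3:Add1
c6: stall | r0:Add3,r1:9,r2:2,r3:Add1
c7: CDB Add1=7; issue SUB r2<-Add1 | r0:Add3,r1:9,r2:Add1,r3:7
c8: CDB Add2=-7; issue ADD r1<-Add2 | r0:Add3,r1:Add2,r2:Add1,r3:7
c9: CDB Add1=-7 | r0:Add3,r1:Add2,r2:-7,r3:7
c10: CDB Add3=9 | r0:9,r1:Add2,r2:-7,r3:7

STATUS = TAG Add2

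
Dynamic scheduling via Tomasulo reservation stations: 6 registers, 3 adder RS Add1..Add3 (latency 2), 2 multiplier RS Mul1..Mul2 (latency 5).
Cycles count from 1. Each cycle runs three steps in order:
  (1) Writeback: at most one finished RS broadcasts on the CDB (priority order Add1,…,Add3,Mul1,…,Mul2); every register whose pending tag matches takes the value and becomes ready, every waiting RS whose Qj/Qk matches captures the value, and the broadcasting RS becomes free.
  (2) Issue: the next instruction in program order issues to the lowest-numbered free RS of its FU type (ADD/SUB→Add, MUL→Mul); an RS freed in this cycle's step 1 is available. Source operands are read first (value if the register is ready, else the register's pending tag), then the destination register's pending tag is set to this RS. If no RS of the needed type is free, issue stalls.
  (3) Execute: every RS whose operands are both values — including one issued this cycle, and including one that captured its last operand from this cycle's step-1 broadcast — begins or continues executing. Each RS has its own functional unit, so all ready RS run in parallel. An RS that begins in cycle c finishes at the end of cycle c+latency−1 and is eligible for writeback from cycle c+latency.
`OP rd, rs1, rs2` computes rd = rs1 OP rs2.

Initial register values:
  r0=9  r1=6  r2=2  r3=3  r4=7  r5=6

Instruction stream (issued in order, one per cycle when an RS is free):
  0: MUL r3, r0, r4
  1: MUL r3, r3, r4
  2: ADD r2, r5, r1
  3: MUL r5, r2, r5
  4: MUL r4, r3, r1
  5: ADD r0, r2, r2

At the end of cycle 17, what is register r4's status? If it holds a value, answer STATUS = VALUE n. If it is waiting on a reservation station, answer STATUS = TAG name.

  c1: issue MUL r3<-Mul1  regs: r0:9,r1:6,r2:2,r3:Mul1,r4:7,r5:6
  c2: issue MUL r3<-Mul2  regs: r0:9,r1:6,r2:2,r3:Mul2,r4:7,r5:6
  c3: issue ADD r2<-Add1  regs: r0:9,r1:6,r2:Add1,r3:Mul2,r4:7,r5:6
  c4: stall  regs: r0:9,r1:6,r2:Add1,r3:Mul2,r4:7,r5:6
  c5: CDB Add1=12; stall  regs: r0:9,r1:6,r2:12,r3:Mul2,r4:7,r5:6
  c6: CDB Mul1=63; issue MUL r5<-Mul1  regs: r0:9,r1:6,r2:12,r3:Mul2,r4:7,r5:Mul1
  c7: stall  regs: r0:9,r1:6,r2:12,r3:Mul2,r4:7,r5:Mul1
  c8: stall  regs: r0:9,r1:6,r2:12,r3:Mul2,r4:7,r5:Mul1
  c9: stall  regs: r0:9,r1:6,r2:12,r3:Mul2,r4:7,r5:Mul1
  c10: stall  regs: r0:9,r1:6,r2:12,r3:Mul2,r4:7,r5:Mul1
  c11: CDB Mul1=72; issue MUL r4<-Mul1  regs: r0:9,r1:6,r2:12,r3:Mul2,r4:Mul1,r5:72
  c12: CDB Mul2=441; issue ADD r0<-Add1  regs: r0:Add1,r1:6,r2:12,r3:441,r4:Mul1,r5:72
  c13: -  regs: r0:Add1,r1:6,r2:12,r3:441,r4:Mul1,r5:72
  c14: CDB Add1=24  regs: r0:24,r1:6,r2:12,r3:441,r4:Mul1,r5:72
  c15: -  regs: r0:24,r1:6,r2:12,r3:441,r4:Mul1,r5:72
  c16: -  regs: r0:24,r1:6,r2:12,r3:441,r4:Mul1,r5:72
  c17: CDB Mul1=2646  regs: r0:24,r1:6,r2:12,r3:441,r4:2646,r5:72

STATUS = VALUE 2646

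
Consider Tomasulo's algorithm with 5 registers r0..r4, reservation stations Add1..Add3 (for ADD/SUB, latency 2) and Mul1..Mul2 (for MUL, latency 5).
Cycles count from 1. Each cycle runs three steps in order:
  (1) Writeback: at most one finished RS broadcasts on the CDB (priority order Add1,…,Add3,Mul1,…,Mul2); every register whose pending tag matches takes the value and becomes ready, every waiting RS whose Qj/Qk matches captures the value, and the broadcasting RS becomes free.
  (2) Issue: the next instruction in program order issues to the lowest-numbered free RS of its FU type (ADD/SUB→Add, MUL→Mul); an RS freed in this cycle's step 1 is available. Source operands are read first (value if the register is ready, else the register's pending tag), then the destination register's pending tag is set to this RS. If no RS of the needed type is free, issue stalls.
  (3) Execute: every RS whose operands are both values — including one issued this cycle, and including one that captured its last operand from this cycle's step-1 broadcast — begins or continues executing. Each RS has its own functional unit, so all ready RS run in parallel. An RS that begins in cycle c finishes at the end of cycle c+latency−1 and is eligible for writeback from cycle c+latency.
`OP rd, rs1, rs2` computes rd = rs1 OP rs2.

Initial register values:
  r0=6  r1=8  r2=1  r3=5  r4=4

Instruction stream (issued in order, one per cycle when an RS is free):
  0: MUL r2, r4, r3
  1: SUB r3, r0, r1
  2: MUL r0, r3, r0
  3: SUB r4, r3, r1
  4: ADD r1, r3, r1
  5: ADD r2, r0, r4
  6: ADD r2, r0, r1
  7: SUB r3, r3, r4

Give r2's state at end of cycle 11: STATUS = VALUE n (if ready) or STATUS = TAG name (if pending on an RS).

c1: issue MUL r2<-Mul1 | r0:6,r1:8,r2:Mul1,r3:5,r4:4
c2: issue SUB r3<-Add1 | r0:6,r1:8,r2:Mul1,r3:Add1,r4:4
c3: issue MUL r0<-Mul2 | r0:Mul2,r1:8,r2:Mul1,r3:Add1,r4:4
c4: CDB Add1=-2; issue SUB r4<-Add1 | r0:Mul2,r1:8,r2:Mul1,r3:-2,r4:Add1
c5: issue ADD r1<-Add2 | r0:Mul2,r1:Add2,r2:Mul1,r3:-2,r4:Add1
c6: CDB Add1=-10; issue ADD r2<-Add1 | r0:Mul2,r1:Add2,r2:Add1,r3:-2,r4:-10
c7: CDB Add2=6; issue ADD r2<-Add2 | r0:Mul2,r1:6,r2:Add2,r3:-2,r4:-10
c8: CDB Mul1=20; issue SUB r3<-Add3 | r0:Mul2,r1:6,r2:Add2,r3:Add3,r4:-10
c9: CDB Mul2=-12 | r0:-12,r1:6,r2:Add2,r3:Add3,r4:-10
c10: CDB Add3=8 | r0:-12,r1:6,r2:Add2,r3:8,r4:-10
c11: CDB Add1=-22 | r0:-12,r1:6,r2:Add2,r3:8,r4:-10

STATUS = TAG Add2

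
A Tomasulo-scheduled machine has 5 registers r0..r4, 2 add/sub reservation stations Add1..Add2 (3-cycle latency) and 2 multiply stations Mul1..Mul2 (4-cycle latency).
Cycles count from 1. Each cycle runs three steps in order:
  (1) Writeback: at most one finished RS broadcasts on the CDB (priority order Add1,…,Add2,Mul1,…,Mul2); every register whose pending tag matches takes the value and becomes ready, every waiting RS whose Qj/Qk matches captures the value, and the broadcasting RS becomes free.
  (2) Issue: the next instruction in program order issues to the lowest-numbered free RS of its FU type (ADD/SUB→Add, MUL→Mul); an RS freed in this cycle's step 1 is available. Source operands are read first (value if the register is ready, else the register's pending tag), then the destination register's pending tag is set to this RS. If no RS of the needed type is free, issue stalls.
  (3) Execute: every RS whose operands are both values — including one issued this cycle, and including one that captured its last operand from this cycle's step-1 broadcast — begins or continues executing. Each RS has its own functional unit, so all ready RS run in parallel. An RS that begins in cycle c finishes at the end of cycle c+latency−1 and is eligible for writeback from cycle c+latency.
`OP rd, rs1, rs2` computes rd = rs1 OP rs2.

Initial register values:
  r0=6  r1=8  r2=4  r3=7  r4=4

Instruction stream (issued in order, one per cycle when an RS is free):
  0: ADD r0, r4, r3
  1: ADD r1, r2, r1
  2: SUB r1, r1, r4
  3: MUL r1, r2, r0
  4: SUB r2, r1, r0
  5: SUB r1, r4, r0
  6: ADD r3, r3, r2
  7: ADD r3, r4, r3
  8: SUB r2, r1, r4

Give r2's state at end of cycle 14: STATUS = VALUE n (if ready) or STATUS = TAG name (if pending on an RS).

STATUS = VALUE 33

c1: issue ADD r0<-Add1 | r0:Add1,r1:8,r2:4,r3:7,r4:4
c2: issue ADD r1<-Add2 | r0:Add1,r1:Add2,r2:4,r3:7,r4:4
c3: stall | r0:Add1,r1:Add2,r2:4,r3:7,r4:4
c4: CDB Add1=11; issue SUB r1<-Add1 | r0:11,r1:Add1,r2:4,r3:7,r4:4
c5: CDB Add2=12; issue MUL r1<-Mul1 | r0:11,r1:Mul1,r2:4,r3:7,r4:4
c6: issue SUB r2<-Add2 | r0:11,r1:Mul1,r2:Add2,r3:7,r4:4
c7: stall | r0:11,r1:Mul1,r2:Add2,r3:7,r4:4
c8: CDB Add1=8; issue SUB r1<-Add1 | r0:11,r1:Add1,r2:Add2,r3:7,r4:4
c9: CDB Mul1=44; stall | r0:11,r1:Add1,r2:Add2,r3:7,r4:4
c10: stall | r0:11,r1:Add1,r2:Add2,r3:7,r4:4
c11: CDB Add1=-7; issue ADD r3<-Add1 | r0:11,r1:-7,r2:Add2,r3:Add1,r4:4
c12: CDB Add2=33; issue ADD r3<-Add2 | r0:11,r1:-7,r2:33,r3:Add2,r4:4
c13: stall | r0:11,r1:-7,r2:33,r3:Add2,r4:4
c14: stall | r0:11,r1:-7,r2:33,r3:Add2,r4:4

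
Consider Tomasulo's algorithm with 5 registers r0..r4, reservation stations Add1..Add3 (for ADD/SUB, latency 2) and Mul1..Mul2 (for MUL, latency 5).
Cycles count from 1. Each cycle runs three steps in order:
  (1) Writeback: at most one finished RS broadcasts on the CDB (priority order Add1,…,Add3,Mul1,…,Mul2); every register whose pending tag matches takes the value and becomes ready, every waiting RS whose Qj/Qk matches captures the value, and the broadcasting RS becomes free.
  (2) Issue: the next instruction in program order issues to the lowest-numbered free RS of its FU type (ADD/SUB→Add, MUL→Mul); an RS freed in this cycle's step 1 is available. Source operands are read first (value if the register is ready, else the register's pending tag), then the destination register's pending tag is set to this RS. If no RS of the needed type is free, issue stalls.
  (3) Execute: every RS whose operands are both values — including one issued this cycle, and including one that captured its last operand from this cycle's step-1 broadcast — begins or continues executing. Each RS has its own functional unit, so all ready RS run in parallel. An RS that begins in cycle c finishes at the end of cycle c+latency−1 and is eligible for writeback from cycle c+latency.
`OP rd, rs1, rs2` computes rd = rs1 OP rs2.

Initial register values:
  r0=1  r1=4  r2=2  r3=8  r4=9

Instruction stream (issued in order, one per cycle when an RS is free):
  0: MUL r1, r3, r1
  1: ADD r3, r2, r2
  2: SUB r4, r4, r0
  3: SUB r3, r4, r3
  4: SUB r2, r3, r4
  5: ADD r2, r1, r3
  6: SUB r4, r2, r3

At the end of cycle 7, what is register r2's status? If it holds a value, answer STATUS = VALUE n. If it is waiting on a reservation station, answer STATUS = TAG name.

  c1: issue MUL r1<-Mul1  regs: r0:1,r1:Mul1,r2:2,r3:8,r4:9
  c2: issue ADD r3<-Add1  regs: r0:1,r1:Mul1,r2:2,r3:Add1,r4:9
  c3: issue SUB r4<-Add2  regs: r0:1,r1:Mul1,r2:2,r3:Add1,r4:Add2
  c4: CDB Add1=4; issue SUB r3<-Add1  regs: r0:1,r1:Mul1,r2:2,r3:Add1,r4:Add2
  c5: CDB Add2=8; issue SUB r2<-Add2  regs: r0:1,r1:Mul1,r2:Add2,r3:Add1,r4:8
  c6: CDB Mul1=32; issue ADD r2<-Add3  regs: r0:1,r1:32,r2:Add3,r3:Add1,r4:8
  c7: CDB Add1=4; issue SUB r4<-Add1  regs: r0:1,r1:32,r2:Add3,r3:4,r4:Add1

STATUS = TAG Add3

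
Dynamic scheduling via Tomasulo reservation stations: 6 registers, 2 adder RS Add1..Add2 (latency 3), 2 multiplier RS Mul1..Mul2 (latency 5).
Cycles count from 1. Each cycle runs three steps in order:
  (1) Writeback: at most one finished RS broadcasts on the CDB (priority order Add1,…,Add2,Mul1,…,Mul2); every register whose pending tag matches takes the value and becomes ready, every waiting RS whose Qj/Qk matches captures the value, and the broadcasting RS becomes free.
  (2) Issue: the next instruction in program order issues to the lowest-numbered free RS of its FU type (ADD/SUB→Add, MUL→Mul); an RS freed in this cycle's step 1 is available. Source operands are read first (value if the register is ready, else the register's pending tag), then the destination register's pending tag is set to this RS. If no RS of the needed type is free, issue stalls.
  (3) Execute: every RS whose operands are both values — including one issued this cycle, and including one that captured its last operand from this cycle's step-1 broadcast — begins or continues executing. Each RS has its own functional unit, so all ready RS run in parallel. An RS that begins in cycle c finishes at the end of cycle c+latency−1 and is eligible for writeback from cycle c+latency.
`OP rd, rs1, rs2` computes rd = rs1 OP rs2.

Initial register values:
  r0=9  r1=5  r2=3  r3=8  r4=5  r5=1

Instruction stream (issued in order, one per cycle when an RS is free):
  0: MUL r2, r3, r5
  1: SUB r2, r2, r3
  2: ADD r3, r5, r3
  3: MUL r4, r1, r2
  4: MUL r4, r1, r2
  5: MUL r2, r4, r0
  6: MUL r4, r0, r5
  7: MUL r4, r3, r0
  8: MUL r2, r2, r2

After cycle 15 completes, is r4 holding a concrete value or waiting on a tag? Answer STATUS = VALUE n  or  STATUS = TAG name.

cycle 1: issue MUL r2<-Mul1 // r0:9,r1:5,r2:Mul1,r3:8,r4:5,r5:1
cycle 2: issue SUB r2<-Add1 // r0:9,r1:5,r2:Add1,r3:8,r4:5,r5:1
cycle 3: issue ADD r3<-Add2 // r0:9,r1:5,r2:Add1,r3:Add2,r4:5,r5:1
cycle 4: issue MUL r4<-Mul2 // r0:9,r1:5,r2:Add1,r3:Add2,r4:Mul2,r5:1
cycle 5: stall // r0:9,r1:5,r2:Add1,r3:Add2,r4:Mul2,r5:1
cycle 6: CDB Add2=9; stall // r0:9,r1:5,r2:Add1,r3:9,r4:Mul2,r5:1
cycle 7: CDB Mul1=8; issue MUL r4<-Mul1 // r0:9,r1:5,r2:Add1,r3:9,r4:Mul1,r5:1
cycle 8: stall // r0:9,r1:5,r2:Add1,r3:9,r4:Mul1,r5:1
cycle 9: stall // r0:9,r1:5,r2:Add1,r3:9,r4:Mul1,r5:1
cycle 10: CDB Add1=0; stall // r0:9,r1:5,r2:0,r3:9,r4:Mul1,r5:1
cycle 11: stall // r0:9,r1:5,r2:0,r3:9,r4:Mul1,r5:1
cycle 12: stall // r0:9,r1:5,r2:0,r3:9,r4:Mul1,r5:1
cycle 13: stall // r0:9,r1:5,r2:0,r3:9,r4:Mul1,r5:1
cycle 14: stall // r0:9,r1:5,r2:0,r3:9,r4:Mul1,r5:1
cycle 15: CDB Mul1=0; issue MUL r2<-Mul1 // r0:9,r1:5,r2:Mul1,r3:9,r4:0,r5:1

STATUS = VALUE 0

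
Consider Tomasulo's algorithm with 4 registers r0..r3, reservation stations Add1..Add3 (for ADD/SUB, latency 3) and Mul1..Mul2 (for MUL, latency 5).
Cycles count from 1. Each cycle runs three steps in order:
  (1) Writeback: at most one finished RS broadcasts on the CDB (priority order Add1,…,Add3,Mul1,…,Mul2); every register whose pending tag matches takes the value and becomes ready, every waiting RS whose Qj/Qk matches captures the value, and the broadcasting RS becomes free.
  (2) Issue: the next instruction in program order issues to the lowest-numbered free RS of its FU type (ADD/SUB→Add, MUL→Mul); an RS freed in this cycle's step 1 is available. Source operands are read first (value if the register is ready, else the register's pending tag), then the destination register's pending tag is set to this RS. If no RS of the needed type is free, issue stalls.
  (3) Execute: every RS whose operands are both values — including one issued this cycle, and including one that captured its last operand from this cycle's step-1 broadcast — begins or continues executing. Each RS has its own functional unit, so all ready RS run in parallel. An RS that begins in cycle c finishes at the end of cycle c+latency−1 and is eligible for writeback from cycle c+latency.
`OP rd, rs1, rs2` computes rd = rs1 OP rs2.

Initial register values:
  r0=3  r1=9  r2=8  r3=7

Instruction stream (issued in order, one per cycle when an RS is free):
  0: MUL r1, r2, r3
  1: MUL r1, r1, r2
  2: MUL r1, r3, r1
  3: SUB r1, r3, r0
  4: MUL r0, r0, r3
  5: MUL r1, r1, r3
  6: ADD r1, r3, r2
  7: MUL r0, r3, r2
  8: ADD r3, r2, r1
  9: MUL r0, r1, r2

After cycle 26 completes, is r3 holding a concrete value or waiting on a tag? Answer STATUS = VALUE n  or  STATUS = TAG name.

c1: issue MUL r1<-Mul1 | r0:3,r1:Mul1,r2:8,r3:7
c2: issue MUL r1<-Mul2 | r0:3,r1:Mul2,r2:8,r3:7
c3: stall | r0:3,r1:Mul2,r2:8,r3:7
c4: stall | r0:3,r1:Mul2,r2:8,r3:7
c5: stall | r0:3,r1:Mul2,r2:8,r3:7
c6: CDB Mul1=56; issue MUL r1<-Mul1 | r0:3,r1:Mul1,r2:8,r3:7
c7: issue SUB r1<-Add1 | r0:3,r1:Add1,r2:8,r3:7
c8: stall | r0:3,r1:Add1,r2:8,r3:7
c9: stall | r0:3,r1:Add1,r2:8,r3:7
c10: CDB Add1=4; stall | r0:3,r1:4,r2:8,r3:7
c11: CDB Mul2=448; issue MUL r0<-Mul2 | r0:Mul2,r1:4,r2:8,r3:7
c12: stall | r0:Mul2,r1:4,r2:8,r3:7
c13: stall | r0:Mul2,r1:4,r2:8,r3:7
c14: stall | r0:Mul2,r1:4,r2:8,r3:7
c15: stall | r0:Mul2,r1:4,r2:8,r3:7
c16: CDB Mul1=3136; issue MUL r1<-Mul1 | r0:Mul2,r1:Mul1,r2:8,r3:7
c17: CDB Mul2=21; issue ADD r1<-Add1 | r0:21,r1:Add1,r2:8,r3:7
c18: issue MUL r0<-Mul2 | r0:Mul2,r1:Add1,r2:8,r3:7
c19: issue ADD r3<-Add2 | r0:Mul2,r1:Add1,r2:8,r3:Add2
c20: CDB Add1=15; stall | r0:Mul2,r1:15,r2:8,r3:Add2
c21: CDB Mul1=28; issue MUL r0<-Mul1 | r0:Mul1,r1:15,r2:8,r3:Add2
c22: - | r0:Mul1,r1:15,r2:8,r3:Add2
c23: CDB Add2=23 | r0:Mul1,r1:15,r2:8,r3:23
c24: CDB Mul2=56 | r0:Mul1,r1:15,r2:8,r3:23
c25: - | r0:Mul1,r1:15,r2:8,r3:23
c26: CDB Mul1=120 | r0:120,r1:15,r2:8,r3:23

STATUS = VALUE 23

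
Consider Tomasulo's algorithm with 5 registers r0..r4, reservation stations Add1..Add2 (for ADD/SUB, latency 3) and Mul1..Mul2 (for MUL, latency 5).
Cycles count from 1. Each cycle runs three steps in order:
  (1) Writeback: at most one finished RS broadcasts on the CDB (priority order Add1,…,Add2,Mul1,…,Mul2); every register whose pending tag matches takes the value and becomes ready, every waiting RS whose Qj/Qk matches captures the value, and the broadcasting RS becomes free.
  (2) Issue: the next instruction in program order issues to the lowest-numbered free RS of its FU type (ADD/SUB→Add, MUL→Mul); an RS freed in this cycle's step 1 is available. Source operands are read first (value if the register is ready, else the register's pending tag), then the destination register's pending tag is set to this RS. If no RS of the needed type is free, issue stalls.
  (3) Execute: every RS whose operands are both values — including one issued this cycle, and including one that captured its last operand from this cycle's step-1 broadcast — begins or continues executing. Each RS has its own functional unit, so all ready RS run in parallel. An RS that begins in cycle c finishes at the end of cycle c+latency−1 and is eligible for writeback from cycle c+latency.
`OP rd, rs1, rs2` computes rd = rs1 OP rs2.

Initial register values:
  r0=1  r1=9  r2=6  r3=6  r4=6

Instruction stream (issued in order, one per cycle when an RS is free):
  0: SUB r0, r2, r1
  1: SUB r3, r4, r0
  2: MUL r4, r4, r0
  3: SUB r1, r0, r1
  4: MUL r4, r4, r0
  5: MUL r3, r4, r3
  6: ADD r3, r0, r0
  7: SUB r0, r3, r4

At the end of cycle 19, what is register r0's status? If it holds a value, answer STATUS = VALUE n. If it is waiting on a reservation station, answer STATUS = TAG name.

STATUS = VALUE -60

c1: issue SUB r0<-Add1 | r0:Add1,r1:9,r2:6,r3:6,r4:6
c2: issue SUB r3<-Add2 | r0:Add1,r1:9,r2:6,r3:Add2,r4:6
c3: issue MUL r4<-Mul1 | r0:Add1,r1:9,r2:6,r3:Add2,r4:Mul1
c4: CDB Add1=-3; issue SUB r1<-Add1 | r0:-3,r1:Add1,r2:6,r3:Add2,r4:Mul1
c5: issue MUL r4<-Mul2 | r0:-3,r1:Add1,r2:6,r3:Add2,r4:Mul2
c6: stall | r0:-3,r1:Add1,r2:6,r3:Add2,r4:Mul2
c7: CDB Add1=-12; stall | r0:-3,r1:-12,r2:6,r3:Add2,r4:Mul2
c8: CDB Add2=9; stall | r0:-3,r1:-12,r2:6,r3:9,r4:Mul2
c9: CDB Mul1=-18; issue MUL r3<-Mul1 | r0:-3,r1:-12,r2:6,r3:Mul1,r4:Mul2
c10: issue ADD r3<-Add1 | r0:-3,r1:-12,r2:6,r3:Add1,r4:Mul2
c11: issue SUB r0<-Add2 | r0:Add2,r1:-12,r2:6,r3:Add1,r4:Mul2
c12: - | r0:Add2,r1:-12,r2:6,r3:Add1,r4:Mul2
c13: CDB Add1=-6 | r0:Add2,r1:-12,r2:6,r3:-6,r4:Mul2
c14: CDB Mul2=54 | r0:Add2,r1:-12,r2:6,r3:-6,r4:54
c15: - | r0:Add2,r1:-12,r2:6,r3:-6,r4:54
c16: - | r0:Add2,r1:-12,r2:6,r3:-6,r4:54
c17: CDB Add2=-60 | r0:-60,r1:-12,r2:6,r3:-6,r4:54
c18: - | r0:-60,r1:-12,r2:6,r3:-6,r4:54
c19: CDB Mul1=486 | r0:-60,r1:-12,r2:6,r3:-6,r4:54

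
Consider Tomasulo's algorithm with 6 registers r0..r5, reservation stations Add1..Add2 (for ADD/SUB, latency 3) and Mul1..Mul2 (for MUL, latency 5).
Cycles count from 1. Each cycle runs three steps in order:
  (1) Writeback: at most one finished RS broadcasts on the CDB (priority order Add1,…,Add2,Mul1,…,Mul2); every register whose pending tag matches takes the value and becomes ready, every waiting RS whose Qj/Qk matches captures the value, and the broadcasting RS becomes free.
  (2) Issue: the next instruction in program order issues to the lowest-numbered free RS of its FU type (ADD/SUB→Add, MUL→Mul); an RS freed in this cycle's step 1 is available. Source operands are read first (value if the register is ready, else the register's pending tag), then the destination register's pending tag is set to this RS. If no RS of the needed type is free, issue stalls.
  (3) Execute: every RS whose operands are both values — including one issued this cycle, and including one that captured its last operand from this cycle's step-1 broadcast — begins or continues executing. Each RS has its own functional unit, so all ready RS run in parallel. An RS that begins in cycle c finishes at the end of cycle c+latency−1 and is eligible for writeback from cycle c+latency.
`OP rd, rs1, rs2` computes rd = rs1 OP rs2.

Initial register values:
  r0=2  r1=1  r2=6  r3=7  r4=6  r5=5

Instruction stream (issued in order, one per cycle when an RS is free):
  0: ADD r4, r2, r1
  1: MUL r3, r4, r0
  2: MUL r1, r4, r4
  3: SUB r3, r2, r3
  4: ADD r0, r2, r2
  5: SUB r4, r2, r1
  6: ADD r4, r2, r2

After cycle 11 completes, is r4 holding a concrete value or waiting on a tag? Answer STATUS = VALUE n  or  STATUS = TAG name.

STATUS = TAG Add2

cycle 1: issue ADD r4<-Add1 // r0:2,r1:1,r2:6,r3:7,r4:Add1,r5:5
cycle 2: issue MUL r3<-Mul1 // r0:2,r1:1,r2:6,r3:Mul1,r4:Add1,r5:5
cycle 3: issue MUL r1<-Mul2 // r0:2,r1:Mul2,r2:6,r3:Mul1,r4:Add1,r5:5
cycle 4: CDB Add1=7; issue SUB r3<-Add1 // r0:2,r1:Mul2,r2:6,r3:Add1,r4:7,r5:5
cycle 5: issue ADD r0<-Add2 // r0:Add2,r1:Mul2,r2:6,r3:Add1,r4:7,r5:5
cycle 6: stall // r0:Add2,r1:Mul2,r2:6,r3:Add1,r4:7,r5:5
cycle 7: stall // r0:Add2,r1:Mul2,r2:6,r3:Add1,r4:7,r5:5
cycle 8: CDB Add2=12; issue SUB r4<-Add2 // r0:12,r1:Mul2,r2:6,r3:Add1,r4:Add2,r5:5
cycle 9: CDB Mul1=14; stall // r0:12,r1:Mul2,r2:6,r3:Add1,r4:Add2,r5:5
cycle 10: CDB Mul2=49; stall // r0:12,r1:49,r2:6,r3:Add1,r4:Add2,r5:5
cycle 11: stall // r0:12,r1:49,r2:6,r3:Add1,r4:Add2,r5:5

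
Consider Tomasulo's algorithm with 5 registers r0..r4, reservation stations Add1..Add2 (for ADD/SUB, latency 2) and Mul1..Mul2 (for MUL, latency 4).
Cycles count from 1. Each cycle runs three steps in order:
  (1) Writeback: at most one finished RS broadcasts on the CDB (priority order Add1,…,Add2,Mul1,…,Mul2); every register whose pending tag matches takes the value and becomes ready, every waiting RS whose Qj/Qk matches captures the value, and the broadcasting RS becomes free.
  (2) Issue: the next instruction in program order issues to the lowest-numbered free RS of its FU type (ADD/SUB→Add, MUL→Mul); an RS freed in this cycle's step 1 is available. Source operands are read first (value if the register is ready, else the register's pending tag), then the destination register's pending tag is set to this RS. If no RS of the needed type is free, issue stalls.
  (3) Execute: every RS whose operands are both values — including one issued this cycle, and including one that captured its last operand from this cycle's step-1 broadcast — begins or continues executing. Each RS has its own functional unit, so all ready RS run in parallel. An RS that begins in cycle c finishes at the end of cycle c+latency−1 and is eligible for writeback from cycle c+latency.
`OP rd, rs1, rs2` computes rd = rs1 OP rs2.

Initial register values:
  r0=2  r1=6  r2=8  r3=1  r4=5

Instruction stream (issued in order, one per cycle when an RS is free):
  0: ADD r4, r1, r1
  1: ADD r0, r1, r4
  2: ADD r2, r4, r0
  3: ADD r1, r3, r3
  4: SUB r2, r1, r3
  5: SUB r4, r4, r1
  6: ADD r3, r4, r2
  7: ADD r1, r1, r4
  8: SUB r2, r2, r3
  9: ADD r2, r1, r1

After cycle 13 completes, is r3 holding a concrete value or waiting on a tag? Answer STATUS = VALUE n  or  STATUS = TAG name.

  c1: issue ADD r4<-Add1  regs: r0:2,r1:6,r2:8,r3:1,r4:Add1
  c2: issue ADD r0<-Add2  regs: r0:Add2,r1:6,r2:8,r3:1,r4:Add1
  c3: CDB Add1=12; issue ADD r2<-Add1  regs: r0:Add2,r1:6,r2:Add1,r3:1,r4:12
  c4: stall  regs: r0:Add2,r1:6,r2:Add1,r3:1,r4:12
  c5: CDB Add2=18; issue ADD r1<-Add2  regs: r0:18,r1:Add2,r2:Add1,r3:1,r4:12
  c6: stall  regs: r0:18,r1:Add2,r2:Add1,r3:1,r4:12
  c7: CDB Add1=30; issue SUB r2<-Add1  regs: r0:18,r1:Add2,r2:Add1,r3:1,r4:12
  c8: CDB Add2=2; issue SUB r4<-Add2  regs: r0:18,r1:2,r2:Add1,r3:1,r4:Add2
  c9: stall  regs: r0:18,r1:2,r2:Add1,r3:1,r4:Add2
  c10: CDB Add1=1; issue ADD r3<-Add1  regs: r0:18,r1:2,r2:1,r3:Add1,r4:Add2
  c11: CDB Add2=10; issue ADD r1<-Add2  regs: r0:18,r1:Add2,r2:1,r3:Add1,r4:10
  c12: stall  regs: r0:18,r1:Add2,r2:1,r3:Add1,r4:10
  c13: CDB Add1=11; issue SUB r2<-Add1  regs: r0:18,r1:Add2,r2:Add1,r3:11,r4:10

STATUS = VALUE 11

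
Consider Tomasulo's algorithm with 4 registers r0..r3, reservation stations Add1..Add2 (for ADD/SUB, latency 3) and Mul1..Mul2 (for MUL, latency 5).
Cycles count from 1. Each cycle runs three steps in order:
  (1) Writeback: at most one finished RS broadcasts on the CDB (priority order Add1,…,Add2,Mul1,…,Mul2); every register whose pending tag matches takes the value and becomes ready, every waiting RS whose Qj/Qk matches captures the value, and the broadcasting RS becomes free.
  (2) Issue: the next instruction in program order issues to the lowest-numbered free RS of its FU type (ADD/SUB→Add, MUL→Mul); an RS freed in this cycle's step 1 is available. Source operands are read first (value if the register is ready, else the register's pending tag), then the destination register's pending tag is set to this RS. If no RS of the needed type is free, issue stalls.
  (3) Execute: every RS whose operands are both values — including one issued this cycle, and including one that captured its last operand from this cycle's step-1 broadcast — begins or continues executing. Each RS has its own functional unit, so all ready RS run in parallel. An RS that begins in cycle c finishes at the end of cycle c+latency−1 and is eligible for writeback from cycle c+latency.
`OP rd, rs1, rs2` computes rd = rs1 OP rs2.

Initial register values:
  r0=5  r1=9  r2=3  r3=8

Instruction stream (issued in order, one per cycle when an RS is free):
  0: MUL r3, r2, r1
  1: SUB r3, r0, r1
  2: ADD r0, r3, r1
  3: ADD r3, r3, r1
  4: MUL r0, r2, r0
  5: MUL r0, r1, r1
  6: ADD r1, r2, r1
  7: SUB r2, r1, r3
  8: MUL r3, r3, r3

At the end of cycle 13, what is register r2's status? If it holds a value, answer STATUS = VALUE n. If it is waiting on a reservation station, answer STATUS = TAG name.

STATUS = TAG Add2

c1: issue MUL r3<-Mul1 | r0:5,r1:9,r2:3,r3:Mul1
c2: issue SUB r3<-Add1 | r0:5,r1:9,r2:3,r3:Add1
c3: issue ADD r0<-Add2 | r0:Add2,r1:9,r2:3,r3:Add1
c4: stall | r0:Add2,r1:9,r2:3,r3:Add1
c5: CDB Add1=-4; issue ADD r3<-Add1 | r0:Add2,r1:9,r2:3,r3:Add1
c6: CDB Mul1=27; issue MUL r0<-Mul1 | r0:Mul1,r1:9,r2:3,r3:Add1
c7: issue MUL r0<-Mul2 | r0:Mul2,r1:9,r2:3,r3:Add1
c8: CDB Add1=5; issue ADD r1<-Add1 | r0:Mul2,r1:Add1,r2:3,r3:5
c9: CDB Add2=5; issue SUB r2<-Add2 | r0:Mul2,r1:Add1,r2:Add2,r3:5
c10: stall | r0:Mul2,r1:Add1,r2:Add2,r3:5
c11: CDB Add1=12; stall | r0:Mul2,r1:12,r2:Add2,r3:5
c12: CDB Mul2=81; issue MUL r3<-Mul2 | r0:81,r1:12,r2:Add2,r3:Mul2
c13: - | r0:81,r1:12,r2:Add2,r3:Mul2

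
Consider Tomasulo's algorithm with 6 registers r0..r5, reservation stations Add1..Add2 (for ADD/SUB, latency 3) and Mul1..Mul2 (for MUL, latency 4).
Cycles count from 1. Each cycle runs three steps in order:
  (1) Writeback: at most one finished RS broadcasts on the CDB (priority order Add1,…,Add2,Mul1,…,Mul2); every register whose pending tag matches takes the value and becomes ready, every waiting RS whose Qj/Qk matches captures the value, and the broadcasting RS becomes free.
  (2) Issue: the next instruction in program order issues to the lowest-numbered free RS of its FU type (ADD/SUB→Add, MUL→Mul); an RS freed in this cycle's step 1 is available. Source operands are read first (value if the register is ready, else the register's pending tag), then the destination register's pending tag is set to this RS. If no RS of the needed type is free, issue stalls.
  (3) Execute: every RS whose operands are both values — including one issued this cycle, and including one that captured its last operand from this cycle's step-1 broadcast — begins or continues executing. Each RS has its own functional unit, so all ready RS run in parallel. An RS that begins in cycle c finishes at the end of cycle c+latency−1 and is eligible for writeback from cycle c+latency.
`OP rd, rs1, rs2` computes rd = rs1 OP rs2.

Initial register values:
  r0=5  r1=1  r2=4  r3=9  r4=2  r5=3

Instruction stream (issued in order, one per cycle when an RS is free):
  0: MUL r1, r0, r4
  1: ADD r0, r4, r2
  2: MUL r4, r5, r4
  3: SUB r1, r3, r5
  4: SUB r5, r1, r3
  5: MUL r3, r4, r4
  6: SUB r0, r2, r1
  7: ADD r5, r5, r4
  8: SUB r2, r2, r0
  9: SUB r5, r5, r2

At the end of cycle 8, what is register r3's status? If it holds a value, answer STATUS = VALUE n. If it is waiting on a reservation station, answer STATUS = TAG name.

STATUS = TAG Mul1

c1: issue MUL r1<-Mul1 | r0:5,r1:Mul1,r2:4,r3:9,r4:2,r5:3
c2: issue ADD r0<-Add1 | r0:Add1,r1:Mul1,r2:4,r3:9,r4:2,r5:3
c3: issue MUL r4<-Mul2 | r0:Add1,r1:Mul1,r2:4,r3:9,r4:Mul2,r5:3
c4: issue SUB r1<-Add2 | r0:Add1,r1:Add2,r2:4,r3:9,r4:Mul2,r5:3
c5: CDB Add1=6; issue SUB r5<-Add1 | r0:6,r1:Add2,r2:4,r3:9,r4:Mul2,r5:Add1
c6: CDB Mul1=10; issue MUL r3<-Mul1 | r0:6,r1:Add2,r2:4,r3:Mul1,r4:Mul2,r5:Add1
c7: CDB Add2=6; issue SUB r0<-Add2 | r0:Add2,r1:6,r2:4,r3:Mul1,r4:Mul2,r5:Add1
c8: CDB Mul2=6; stall | r0:Add2,r1:6,r2:4,r3:Mul1,r4:6,r5:Add1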